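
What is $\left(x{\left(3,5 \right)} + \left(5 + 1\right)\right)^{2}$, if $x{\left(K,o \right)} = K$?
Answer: $81$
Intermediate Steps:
$\left(x{\left(3,5 \right)} + \left(5 + 1\right)\right)^{2} = \left(3 + \left(5 + 1\right)\right)^{2} = \left(3 + 6\right)^{2} = 9^{2} = 81$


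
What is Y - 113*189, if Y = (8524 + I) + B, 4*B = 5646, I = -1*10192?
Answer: -43227/2 ≈ -21614.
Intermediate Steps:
I = -10192
B = 2823/2 (B = (¼)*5646 = 2823/2 ≈ 1411.5)
Y = -513/2 (Y = (8524 - 10192) + 2823/2 = -1668 + 2823/2 = -513/2 ≈ -256.50)
Y - 113*189 = -513/2 - 113*189 = -513/2 - 1*21357 = -513/2 - 21357 = -43227/2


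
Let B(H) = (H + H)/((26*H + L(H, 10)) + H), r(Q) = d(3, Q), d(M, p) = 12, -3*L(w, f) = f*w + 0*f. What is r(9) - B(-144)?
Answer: 846/71 ≈ 11.915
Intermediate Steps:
L(w, f) = -f*w/3 (L(w, f) = -(f*w + 0*f)/3 = -(f*w + 0)/3 = -f*w/3)
r(Q) = 12
B(H) = 6/71 (B(H) = (H + H)/((26*H - ⅓*10*H) + H) = (2*H)/((26*H - 10*H/3) + H) = (2*H)/(68*H/3 + H) = (2*H)/((71*H/3)) = (2*H)*(3/(71*H)) = 6/71)
r(9) - B(-144) = 12 - 1*6/71 = 12 - 6/71 = 846/71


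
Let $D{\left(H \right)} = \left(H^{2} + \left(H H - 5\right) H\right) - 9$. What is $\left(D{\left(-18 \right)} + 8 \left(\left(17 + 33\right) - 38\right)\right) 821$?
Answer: $-4376751$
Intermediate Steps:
$D{\left(H \right)} = -9 + H^{2} + H \left(-5 + H^{2}\right)$ ($D{\left(H \right)} = \left(H^{2} + \left(H^{2} - 5\right) H\right) - 9 = \left(H^{2} + \left(-5 + H^{2}\right) H\right) - 9 = \left(H^{2} + H \left(-5 + H^{2}\right)\right) - 9 = -9 + H^{2} + H \left(-5 + H^{2}\right)$)
$\left(D{\left(-18 \right)} + 8 \left(\left(17 + 33\right) - 38\right)\right) 821 = \left(\left(-9 + \left(-18\right)^{2} + \left(-18\right)^{3} - -90\right) + 8 \left(\left(17 + 33\right) - 38\right)\right) 821 = \left(\left(-9 + 324 - 5832 + 90\right) + 8 \left(50 - 38\right)\right) 821 = \left(-5427 + 8 \cdot 12\right) 821 = \left(-5427 + 96\right) 821 = \left(-5331\right) 821 = -4376751$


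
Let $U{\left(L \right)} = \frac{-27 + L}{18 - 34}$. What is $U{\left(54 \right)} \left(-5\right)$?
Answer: $\frac{135}{16} \approx 8.4375$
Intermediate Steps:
$U{\left(L \right)} = \frac{27}{16} - \frac{L}{16}$ ($U{\left(L \right)} = \frac{-27 + L}{-16} = \left(-27 + L\right) \left(- \frac{1}{16}\right) = \frac{27}{16} - \frac{L}{16}$)
$U{\left(54 \right)} \left(-5\right) = \left(\frac{27}{16} - \frac{27}{8}\right) \left(-5\right) = \left(- \frac{27}{16}\right) \left(-5\right) = \frac{135}{16}$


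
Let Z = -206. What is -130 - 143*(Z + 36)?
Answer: 24180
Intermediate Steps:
-130 - 143*(Z + 36) = -130 - 143*(-206 + 36) = -130 - 143*(-170) = -130 + 24310 = 24180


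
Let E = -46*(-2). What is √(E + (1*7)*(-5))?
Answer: √57 ≈ 7.5498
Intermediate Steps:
E = 92
√(E + (1*7)*(-5)) = √(92 + (1*7)*(-5)) = √(92 + 7*(-5)) = √(92 - 35) = √57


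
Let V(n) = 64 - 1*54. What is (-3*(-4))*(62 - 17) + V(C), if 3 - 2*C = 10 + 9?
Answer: 550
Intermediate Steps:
C = -8 (C = 3/2 - (10 + 9)/2 = 3/2 - 1/2*19 = 3/2 - 19/2 = -8)
V(n) = 10 (V(n) = 64 - 54 = 10)
(-3*(-4))*(62 - 17) + V(C) = (-3*(-4))*(62 - 17) + 10 = 12*45 + 10 = 540 + 10 = 550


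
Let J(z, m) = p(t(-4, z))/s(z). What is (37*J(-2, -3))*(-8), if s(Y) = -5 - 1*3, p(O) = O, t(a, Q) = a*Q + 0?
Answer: 296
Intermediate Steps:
t(a, Q) = Q*a (t(a, Q) = Q*a + 0 = Q*a)
s(Y) = -8 (s(Y) = -5 - 3 = -8)
J(z, m) = z/2 (J(z, m) = (z*(-4))/(-8) = -4*z*(-⅛) = z/2)
(37*J(-2, -3))*(-8) = (37*((½)*(-2)))*(-8) = (37*(-1))*(-8) = -37*(-8) = 296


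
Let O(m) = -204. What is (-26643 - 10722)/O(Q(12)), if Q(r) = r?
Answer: 12455/68 ≈ 183.16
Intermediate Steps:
(-26643 - 10722)/O(Q(12)) = (-26643 - 10722)/(-204) = -37365*(-1/204) = 12455/68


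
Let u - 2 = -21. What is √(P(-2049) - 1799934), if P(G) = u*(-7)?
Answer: I*√1799801 ≈ 1341.6*I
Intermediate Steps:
u = -19 (u = 2 - 21 = -19)
P(G) = 133 (P(G) = -19*(-7) = 133)
√(P(-2049) - 1799934) = √(133 - 1799934) = √(-1799801) = I*√1799801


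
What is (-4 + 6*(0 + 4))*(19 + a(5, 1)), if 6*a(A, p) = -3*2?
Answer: 360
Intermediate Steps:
a(A, p) = -1 (a(A, p) = (-3*2)/6 = (⅙)*(-6) = -1)
(-4 + 6*(0 + 4))*(19 + a(5, 1)) = (-4 + 6*(0 + 4))*(19 - 1) = (-4 + 6*4)*18 = (-4 + 24)*18 = 20*18 = 360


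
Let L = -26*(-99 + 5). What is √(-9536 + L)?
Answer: 6*I*√197 ≈ 84.214*I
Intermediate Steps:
L = 2444 (L = -26*(-94) = 2444)
√(-9536 + L) = √(-9536 + 2444) = √(-7092) = 6*I*√197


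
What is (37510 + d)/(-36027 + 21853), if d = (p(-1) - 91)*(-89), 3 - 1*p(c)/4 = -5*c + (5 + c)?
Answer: -47745/14174 ≈ -3.3685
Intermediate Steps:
p(c) = -8 + 16*c (p(c) = 12 - 4*(-5*c + (5 + c)) = 12 - 4*(5 - 4*c) = 12 + (-20 + 16*c) = -8 + 16*c)
d = 10235 (d = ((-8 + 16*(-1)) - 91)*(-89) = ((-8 - 16) - 91)*(-89) = (-24 - 91)*(-89) = -115*(-89) = 10235)
(37510 + d)/(-36027 + 21853) = (37510 + 10235)/(-36027 + 21853) = 47745/(-14174) = 47745*(-1/14174) = -47745/14174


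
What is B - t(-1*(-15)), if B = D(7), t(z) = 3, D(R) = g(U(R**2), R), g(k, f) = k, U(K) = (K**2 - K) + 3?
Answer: 2352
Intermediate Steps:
U(K) = 3 + K**2 - K
D(R) = 3 + R**4 - R**2 (D(R) = 3 + (R**2)**2 - R**2 = 3 + R**4 - R**2)
B = 2355 (B = 3 + 7**4 - 1*7**2 = 3 + 2401 - 1*49 = 3 + 2401 - 49 = 2355)
B - t(-1*(-15)) = 2355 - 1*3 = 2355 - 3 = 2352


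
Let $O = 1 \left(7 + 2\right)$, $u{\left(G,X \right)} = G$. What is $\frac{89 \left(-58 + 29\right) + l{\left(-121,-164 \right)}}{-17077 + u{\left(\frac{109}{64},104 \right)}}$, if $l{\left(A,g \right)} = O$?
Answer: $\frac{164608}{1092819} \approx 0.15063$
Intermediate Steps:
$O = 9$ ($O = 1 \cdot 9 = 9$)
$l{\left(A,g \right)} = 9$
$\frac{89 \left(-58 + 29\right) + l{\left(-121,-164 \right)}}{-17077 + u{\left(\frac{109}{64},104 \right)}} = \frac{89 \left(-58 + 29\right) + 9}{-17077 + \frac{109}{64}} = \frac{89 \left(-29\right) + 9}{-17077 + 109 \cdot \frac{1}{64}} = \frac{-2581 + 9}{-17077 + \frac{109}{64}} = - \frac{2572}{- \frac{1092819}{64}} = \left(-2572\right) \left(- \frac{64}{1092819}\right) = \frac{164608}{1092819}$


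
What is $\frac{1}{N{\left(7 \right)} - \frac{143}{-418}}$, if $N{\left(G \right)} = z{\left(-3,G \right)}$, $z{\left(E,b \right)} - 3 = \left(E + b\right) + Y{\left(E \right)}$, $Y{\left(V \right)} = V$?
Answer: $\frac{38}{165} \approx 0.2303$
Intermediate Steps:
$z{\left(E,b \right)} = 3 + b + 2 E$ ($z{\left(E,b \right)} = 3 + \left(\left(E + b\right) + E\right) = 3 + \left(b + 2 E\right) = 3 + b + 2 E$)
$N{\left(G \right)} = -3 + G$ ($N{\left(G \right)} = 3 + G + 2 \left(-3\right) = 3 + G - 6 = -3 + G$)
$\frac{1}{N{\left(7 \right)} - \frac{143}{-418}} = \frac{1}{\left(-3 + 7\right) - \frac{143}{-418}} = \frac{1}{4 - - \frac{13}{38}} = \frac{1}{4 + \frac{13}{38}} = \frac{1}{\frac{165}{38}} = \frac{38}{165}$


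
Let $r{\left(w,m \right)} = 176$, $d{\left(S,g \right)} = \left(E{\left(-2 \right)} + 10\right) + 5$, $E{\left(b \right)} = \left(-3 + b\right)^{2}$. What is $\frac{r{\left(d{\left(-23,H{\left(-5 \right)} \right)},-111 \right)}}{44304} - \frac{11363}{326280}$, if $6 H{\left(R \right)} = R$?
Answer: $- \frac{9291689}{301156440} \approx -0.030853$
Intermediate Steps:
$H{\left(R \right)} = \frac{R}{6}$
$d{\left(S,g \right)} = 40$ ($d{\left(S,g \right)} = \left(\left(-3 - 2\right)^{2} + 10\right) + 5 = \left(\left(-5\right)^{2} + 10\right) + 5 = \left(25 + 10\right) + 5 = 35 + 5 = 40$)
$\frac{r{\left(d{\left(-23,H{\left(-5 \right)} \right)},-111 \right)}}{44304} - \frac{11363}{326280} = \frac{176}{44304} - \frac{11363}{326280} = 176 \cdot \frac{1}{44304} - \frac{11363}{326280} = \frac{11}{2769} - \frac{11363}{326280} = - \frac{9291689}{301156440}$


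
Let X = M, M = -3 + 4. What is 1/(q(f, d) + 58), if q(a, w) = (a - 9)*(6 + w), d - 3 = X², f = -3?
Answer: -1/62 ≈ -0.016129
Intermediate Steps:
M = 1
X = 1
d = 4 (d = 3 + 1² = 3 + 1 = 4)
q(a, w) = (-9 + a)*(6 + w)
1/(q(f, d) + 58) = 1/((-54 - 9*4 + 6*(-3) - 3*4) + 58) = 1/((-54 - 36 - 18 - 12) + 58) = 1/(-120 + 58) = 1/(-62) = -1/62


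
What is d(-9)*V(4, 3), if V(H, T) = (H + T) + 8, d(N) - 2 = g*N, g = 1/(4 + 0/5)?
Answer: -15/4 ≈ -3.7500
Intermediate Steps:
g = 1/4 (g = 1/(4 + 0*(1/5)) = 1/(4 + 0) = 1/4 ≈ 0.25000)
d(N) = 2 + N/4
V(H, T) = 8 + H + T
d(-9)*V(4, 3) = (2 + (1/4)*(-9))*(8 + 4 + 3) = (2 - 9/4)*15 = -1/4*15 = -15/4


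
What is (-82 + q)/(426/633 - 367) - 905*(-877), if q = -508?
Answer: 12269601313/15459 ≈ 7.9369e+5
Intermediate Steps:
(-82 + q)/(426/633 - 367) - 905*(-877) = (-82 - 508)/(426/633 - 367) - 905*(-877) = -590/(426*(1/633) - 367) + 793685 = -590/(142/211 - 367) + 793685 = -590/(-77295/211) + 793685 = -590*(-211/77295) + 793685 = 24898/15459 + 793685 = 12269601313/15459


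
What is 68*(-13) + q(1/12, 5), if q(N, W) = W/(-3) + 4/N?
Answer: -2513/3 ≈ -837.67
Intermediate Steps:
q(N, W) = 4/N - W/3 (q(N, W) = W*(-⅓) + 4/N = -W/3 + 4/N = 4/N - W/3)
68*(-13) + q(1/12, 5) = 68*(-13) + (4/(1/12) - ⅓*5) = -884 + (4/(1/12) - 5/3) = -884 + (4*12 - 5/3) = -884 + (48 - 5/3) = -884 + 139/3 = -2513/3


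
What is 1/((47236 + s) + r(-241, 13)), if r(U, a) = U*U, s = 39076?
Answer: 1/144393 ≈ 6.9255e-6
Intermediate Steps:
r(U, a) = U**2
1/((47236 + s) + r(-241, 13)) = 1/((47236 + 39076) + (-241)**2) = 1/(86312 + 58081) = 1/144393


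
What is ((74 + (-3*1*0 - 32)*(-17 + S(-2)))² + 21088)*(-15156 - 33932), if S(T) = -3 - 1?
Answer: -28353425152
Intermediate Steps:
S(T) = -4
((74 + (-3*1*0 - 32)*(-17 + S(-2)))² + 21088)*(-15156 - 33932) = ((74 + (-3*1*0 - 32)*(-17 - 4))² + 21088)*(-15156 - 33932) = ((74 + (-3*0 - 32)*(-21))² + 21088)*(-49088) = ((74 + (0 - 32)*(-21))² + 21088)*(-49088) = ((74 - 32*(-21))² + 21088)*(-49088) = ((74 + 672)² + 21088)*(-49088) = (746² + 21088)*(-49088) = (556516 + 21088)*(-49088) = 577604*(-49088) = -28353425152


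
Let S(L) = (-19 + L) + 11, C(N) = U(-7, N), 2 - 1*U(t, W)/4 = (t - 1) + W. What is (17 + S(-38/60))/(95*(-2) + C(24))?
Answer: -251/7380 ≈ -0.034011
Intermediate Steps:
U(t, W) = 12 - 4*W - 4*t (U(t, W) = 8 - 4*((t - 1) + W) = 8 - 4*((-1 + t) + W) = 8 - 4*(-1 + W + t) = 8 + (4 - 4*W - 4*t) = 12 - 4*W - 4*t)
C(N) = 40 - 4*N (C(N) = 12 - 4*N - 4*(-7) = 12 - 4*N + 28 = 40 - 4*N)
S(L) = -8 + L
(17 + S(-38/60))/(95*(-2) + C(24)) = (17 + (-8 - 38/60))/(95*(-2) + (40 - 4*24)) = (17 + (-8 - 38*1/60))/(-190 + (40 - 96)) = (17 + (-8 - 19/30))/(-190 - 56) = (17 - 259/30)/(-246) = (251/30)*(-1/246) = -251/7380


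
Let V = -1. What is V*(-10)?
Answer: 10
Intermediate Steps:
V*(-10) = -1*(-10) = 10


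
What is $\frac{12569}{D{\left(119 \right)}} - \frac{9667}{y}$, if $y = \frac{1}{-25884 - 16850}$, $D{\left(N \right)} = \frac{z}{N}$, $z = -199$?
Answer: $\frac{82207310311}{199} \approx 4.131 \cdot 10^{8}$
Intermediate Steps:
$D{\left(N \right)} = - \frac{199}{N}$
$y = - \frac{1}{42734}$ ($y = \frac{1}{-42734} = - \frac{1}{42734} \approx -2.3401 \cdot 10^{-5}$)
$\frac{12569}{D{\left(119 \right)}} - \frac{9667}{y} = \frac{12569}{\left(-199\right) \frac{1}{119}} - \frac{9667}{- \frac{1}{42734}} = \frac{12569}{\left(-199\right) \frac{1}{119}} - -413109578 = \frac{12569}{- \frac{199}{119}} + 413109578 = 12569 \left(- \frac{119}{199}\right) + 413109578 = - \frac{1495711}{199} + 413109578 = \frac{82207310311}{199}$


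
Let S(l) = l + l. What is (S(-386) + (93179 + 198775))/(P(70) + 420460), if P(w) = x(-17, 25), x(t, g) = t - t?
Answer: 145591/210230 ≈ 0.69253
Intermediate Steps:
S(l) = 2*l
x(t, g) = 0
P(w) = 0
(S(-386) + (93179 + 198775))/(P(70) + 420460) = (2*(-386) + (93179 + 198775))/(0 + 420460) = (-772 + 291954)/420460 = 291182*(1/420460) = 145591/210230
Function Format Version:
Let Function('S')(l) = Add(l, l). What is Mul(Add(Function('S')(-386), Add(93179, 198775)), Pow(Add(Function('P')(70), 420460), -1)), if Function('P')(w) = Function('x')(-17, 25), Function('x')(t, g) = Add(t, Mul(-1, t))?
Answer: Rational(145591, 210230) ≈ 0.69253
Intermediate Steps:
Function('S')(l) = Mul(2, l)
Function('x')(t, g) = 0
Function('P')(w) = 0
Mul(Add(Function('S')(-386), Add(93179, 198775)), Pow(Add(Function('P')(70), 420460), -1)) = Mul(Add(Mul(2, -386), Add(93179, 198775)), Pow(Add(0, 420460), -1)) = Mul(Add(-772, 291954), Pow(420460, -1)) = Mul(291182, Rational(1, 420460)) = Rational(145591, 210230)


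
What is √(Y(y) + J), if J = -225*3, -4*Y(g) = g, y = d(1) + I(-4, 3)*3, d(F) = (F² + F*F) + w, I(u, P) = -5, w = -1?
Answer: I*√2686/2 ≈ 25.913*I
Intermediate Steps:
d(F) = -1 + 2*F² (d(F) = (F² + F*F) - 1 = (F² + F²) - 1 = 2*F² - 1 = -1 + 2*F²)
y = -14 (y = (-1 + 2*1²) - 5*3 = (-1 + 2*1) - 15 = (-1 + 2) - 15 = 1 - 15 = -14)
Y(g) = -g/4
J = -675
√(Y(y) + J) = √(-¼*(-14) - 675) = √(7/2 - 675) = √(-1343/2) = I*√2686/2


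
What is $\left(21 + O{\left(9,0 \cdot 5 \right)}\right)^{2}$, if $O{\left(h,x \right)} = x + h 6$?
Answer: $5625$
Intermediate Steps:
$O{\left(h,x \right)} = x + 6 h$
$\left(21 + O{\left(9,0 \cdot 5 \right)}\right)^{2} = \left(21 + \left(0 \cdot 5 + 6 \cdot 9\right)\right)^{2} = \left(21 + \left(0 + 54\right)\right)^{2} = \left(21 + 54\right)^{2} = 75^{2} = 5625$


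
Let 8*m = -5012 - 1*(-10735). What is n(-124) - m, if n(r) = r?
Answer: -6715/8 ≈ -839.38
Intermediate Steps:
m = 5723/8 (m = (-5012 - 1*(-10735))/8 = (-5012 + 10735)/8 = (⅛)*5723 = 5723/8 ≈ 715.38)
n(-124) - m = -124 - 1*5723/8 = -124 - 5723/8 = -6715/8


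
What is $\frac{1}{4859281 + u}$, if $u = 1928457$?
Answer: $\frac{1}{6787738} \approx 1.4732 \cdot 10^{-7}$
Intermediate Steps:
$\frac{1}{4859281 + u} = \frac{1}{4859281 + 1928457} = \frac{1}{6787738}$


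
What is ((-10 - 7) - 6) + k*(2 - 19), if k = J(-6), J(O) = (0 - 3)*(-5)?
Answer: -278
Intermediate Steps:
J(O) = 15 (J(O) = -3*(-5) = 15)
k = 15
((-10 - 7) - 6) + k*(2 - 19) = ((-10 - 7) - 6) + 15*(2 - 19) = (-17 - 6) + 15*(-17) = -23 - 255 = -278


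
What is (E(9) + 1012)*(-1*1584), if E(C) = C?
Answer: -1617264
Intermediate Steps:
(E(9) + 1012)*(-1*1584) = (9 + 1012)*(-1*1584) = 1021*(-1584) = -1617264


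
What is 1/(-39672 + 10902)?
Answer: -1/28770 ≈ -3.4758e-5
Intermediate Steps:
1/(-39672 + 10902) = 1/(-28770) = -1/28770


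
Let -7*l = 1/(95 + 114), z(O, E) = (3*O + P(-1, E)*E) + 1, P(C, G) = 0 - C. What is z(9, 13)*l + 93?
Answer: 136018/1463 ≈ 92.972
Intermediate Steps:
P(C, G) = -C
z(O, E) = 1 + E + 3*O (z(O, E) = (3*O + (-1*(-1))*E) + 1 = (3*O + 1*E) + 1 = (3*O + E) + 1 = (E + 3*O) + 1 = 1 + E + 3*O)
l = -1/1463 (l = -1/(7*(95 + 114)) = -1/7/209 = -1/7*1/209 = -1/1463 ≈ -0.00068353)
z(9, 13)*l + 93 = (1 + 13 + 3*9)*(-1/1463) + 93 = (1 + 13 + 27)*(-1/1463) + 93 = 41*(-1/1463) + 93 = -41/1463 + 93 = 136018/1463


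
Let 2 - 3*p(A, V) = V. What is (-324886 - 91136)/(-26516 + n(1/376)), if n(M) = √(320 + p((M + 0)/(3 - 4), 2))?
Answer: 1378904919/87887242 + 208011*√5/43943621 ≈ 15.700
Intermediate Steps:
p(A, V) = ⅔ - V/3
n(M) = 8*√5 (n(M) = √(320 + (⅔ - ⅓*2)) = √(320 + (⅔ - ⅔)) = √(320 + 0) = √320 = 8*√5)
(-324886 - 91136)/(-26516 + n(1/376)) = (-324886 - 91136)/(-26516 + 8*√5) = -416022/(-26516 + 8*√5)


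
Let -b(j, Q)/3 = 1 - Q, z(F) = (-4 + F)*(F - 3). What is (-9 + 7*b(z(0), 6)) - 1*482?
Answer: -386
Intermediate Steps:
z(F) = (-4 + F)*(-3 + F)
b(j, Q) = -3 + 3*Q (b(j, Q) = -3*(1 - Q) = -3 + 3*Q)
(-9 + 7*b(z(0), 6)) - 1*482 = (-9 + 7*(-3 + 3*6)) - 1*482 = (-9 + 7*(-3 + 18)) - 482 = (-9 + 7*15) - 482 = (-9 + 105) - 482 = 96 - 482 = -386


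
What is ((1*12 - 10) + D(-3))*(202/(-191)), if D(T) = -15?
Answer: 2626/191 ≈ 13.749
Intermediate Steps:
((1*12 - 10) + D(-3))*(202/(-191)) = ((1*12 - 10) - 15)*(202/(-191)) = ((12 - 10) - 15)*(202*(-1/191)) = (2 - 15)*(-202/191) = -13*(-202/191) = 2626/191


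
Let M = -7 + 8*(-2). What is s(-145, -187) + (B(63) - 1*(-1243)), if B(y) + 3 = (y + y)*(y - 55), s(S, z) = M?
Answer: 2225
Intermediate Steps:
M = -23 (M = -7 - 16 = -23)
s(S, z) = -23
B(y) = -3 + 2*y*(-55 + y) (B(y) = -3 + (y + y)*(y - 55) = -3 + (2*y)*(-55 + y) = -3 + 2*y*(-55 + y))
s(-145, -187) + (B(63) - 1*(-1243)) = -23 + ((-3 - 110*63 + 2*63²) - 1*(-1243)) = -23 + ((-3 - 6930 + 2*3969) + 1243) = -23 + ((-3 - 6930 + 7938) + 1243) = -23 + (1005 + 1243) = -23 + 2248 = 2225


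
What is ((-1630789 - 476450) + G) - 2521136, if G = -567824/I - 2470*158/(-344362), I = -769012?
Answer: -153209859645222449/33102313793 ≈ -4.6284e+6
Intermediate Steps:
G = 61956453926/33102313793 (G = -567824/(-769012) - 2470*158/(-344362) = -567824*(-1/769012) - 390260*(-1/344362) = 141956/192253 + 195130/172181 = 61956453926/33102313793 ≈ 1.8717)
((-1630789 - 476450) + G) - 2521136 = ((-1630789 - 476450) + 61956453926/33102313793) - 2521136 = (-2107239 + 61956453926/33102313793) - 2521136 = -69754424658393601/33102313793 - 2521136 = -153209859645222449/33102313793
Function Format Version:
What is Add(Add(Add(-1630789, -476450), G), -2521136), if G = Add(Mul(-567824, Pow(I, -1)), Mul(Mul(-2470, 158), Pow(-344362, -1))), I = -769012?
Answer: Rational(-153209859645222449, 33102313793) ≈ -4.6284e+6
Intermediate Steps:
G = Rational(61956453926, 33102313793) (G = Add(Mul(-567824, Pow(-769012, -1)), Mul(Mul(-2470, 158), Pow(-344362, -1))) = Add(Mul(-567824, Rational(-1, 769012)), Mul(-390260, Rational(-1, 344362))) = Add(Rational(141956, 192253), Rational(195130, 172181)) = Rational(61956453926, 33102313793) ≈ 1.8717)
Add(Add(Add(-1630789, -476450), G), -2521136) = Add(Add(Add(-1630789, -476450), Rational(61956453926, 33102313793)), -2521136) = Add(Add(-2107239, Rational(61956453926, 33102313793)), -2521136) = Add(Rational(-69754424658393601, 33102313793), -2521136) = Rational(-153209859645222449, 33102313793)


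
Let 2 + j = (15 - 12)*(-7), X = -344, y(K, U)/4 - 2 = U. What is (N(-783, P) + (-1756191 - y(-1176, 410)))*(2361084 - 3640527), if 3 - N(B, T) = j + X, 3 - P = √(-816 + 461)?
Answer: 2248581409767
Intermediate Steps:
y(K, U) = 8 + 4*U
P = 3 - I*√355 (P = 3 - √(-816 + 461) = 3 - √(-355) = 3 - I*√355 ≈ 3.0 - 18.841*I)
j = -23 (j = -2 + (15 - 12)*(-7) = -2 + 3*(-7) = -2 - 21 = -23)
N(B, T) = 370 (N(B, T) = 3 - (-23 - 344) = 3 - 1*(-367) = 3 + 367 = 370)
(N(-783, P) + (-1756191 - y(-1176, 410)))*(2361084 - 3640527) = (370 + (-1756191 - (8 + 4*410)))*(2361084 - 3640527) = (370 + (-1756191 - (8 + 1640)))*(-1279443) = (370 + (-1756191 - 1*1648))*(-1279443) = (370 + (-1756191 - 1648))*(-1279443) = (370 - 1757839)*(-1279443) = -1757469*(-1279443) = 2248581409767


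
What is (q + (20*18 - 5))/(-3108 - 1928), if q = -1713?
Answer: 679/2518 ≈ 0.26966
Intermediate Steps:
(q + (20*18 - 5))/(-3108 - 1928) = (-1713 + (20*18 - 5))/(-3108 - 1928) = (-1713 + (360 - 5))/(-5036) = (-1713 + 355)*(-1/5036) = -1358*(-1/5036) = 679/2518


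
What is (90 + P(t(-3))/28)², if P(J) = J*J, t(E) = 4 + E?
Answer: 6355441/784 ≈ 8106.4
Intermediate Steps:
P(J) = J²
(90 + P(t(-3))/28)² = (90 + (4 - 3)²/28)² = (90 + 1²*(1/28))² = (90 + 1*(1/28))² = (90 + 1/28)² = (2521/28)² = 6355441/784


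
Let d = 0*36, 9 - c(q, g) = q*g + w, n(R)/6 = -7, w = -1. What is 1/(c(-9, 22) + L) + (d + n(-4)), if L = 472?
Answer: -28559/680 ≈ -41.999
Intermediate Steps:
n(R) = -42 (n(R) = 6*(-7) = -42)
c(q, g) = 10 - g*q (c(q, g) = 9 - (q*g - 1) = 9 - (g*q - 1) = 9 - (-1 + g*q) = 9 + (1 - g*q) = 10 - g*q)
d = 0
1/(c(-9, 22) + L) + (d + n(-4)) = 1/((10 - 1*22*(-9)) + 472) + (0 - 42) = 1/((10 + 198) + 472) - 42 = 1/(208 + 472) - 42 = 1/680 - 42 = -28559/680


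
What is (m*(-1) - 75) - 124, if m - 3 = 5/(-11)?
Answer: -2217/11 ≈ -201.55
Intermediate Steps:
m = 28/11 (m = 3 + 5/(-11) = 3 + 5*(-1/11) = 3 - 5/11 = 28/11 ≈ 2.5455)
(m*(-1) - 75) - 124 = ((28/11)*(-1) - 75) - 124 = (-28/11 - 75) - 124 = -853/11 - 124 = -2217/11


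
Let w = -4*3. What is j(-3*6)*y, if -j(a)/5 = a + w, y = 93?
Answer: 13950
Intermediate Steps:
w = -12
j(a) = 60 - 5*a (j(a) = -5*(a - 12) = -5*(-12 + a) = 60 - 5*a)
j(-3*6)*y = (60 - (-15)*6)*93 = (60 - 5*(-18))*93 = (60 + 90)*93 = 150*93 = 13950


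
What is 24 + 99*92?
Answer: 9132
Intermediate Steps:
24 + 99*92 = 24 + 9108 = 9132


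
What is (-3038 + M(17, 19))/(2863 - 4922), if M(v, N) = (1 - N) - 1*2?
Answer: 3058/2059 ≈ 1.4852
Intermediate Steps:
M(v, N) = -1 - N (M(v, N) = (1 - N) - 2 = -1 - N)
(-3038 + M(17, 19))/(2863 - 4922) = (-3038 + (-1 - 1*19))/(2863 - 4922) = (-3038 + (-1 - 19))/(-2059) = (-3038 - 20)*(-1/2059) = -3058*(-1/2059) = 3058/2059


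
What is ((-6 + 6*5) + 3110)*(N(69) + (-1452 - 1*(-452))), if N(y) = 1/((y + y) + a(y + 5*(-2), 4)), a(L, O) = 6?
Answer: -225646433/72 ≈ -3.1340e+6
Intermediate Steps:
N(y) = 1/(6 + 2*y) (N(y) = 1/((y + y) + 6) = 1/(2*y + 6) = 1/(6 + 2*y))
((-6 + 6*5) + 3110)*(N(69) + (-1452 - 1*(-452))) = ((-6 + 6*5) + 3110)*(1/(2*(3 + 69)) + (-1452 - 1*(-452))) = ((-6 + 30) + 3110)*((½)/72 + (-1452 + 452)) = (24 + 3110)*((½)*(1/72) - 1000) = 3134*(1/144 - 1000) = 3134*(-143999/144) = -225646433/72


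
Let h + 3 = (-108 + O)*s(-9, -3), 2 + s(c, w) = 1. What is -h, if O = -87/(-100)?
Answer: -10413/100 ≈ -104.13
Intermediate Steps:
O = 87/100 (O = -87*(-1/100) = 87/100 ≈ 0.87000)
s(c, w) = -1 (s(c, w) = -2 + 1 = -1)
h = 10413/100 (h = -3 + (-108 + 87/100)*(-1) = -3 - 10713/100*(-1) = -3 + 10713/100 = 10413/100 ≈ 104.13)
-h = -1*10413/100 = -10413/100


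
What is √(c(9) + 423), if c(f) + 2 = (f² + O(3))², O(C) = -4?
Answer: 5*√254 ≈ 79.687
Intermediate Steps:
c(f) = -2 + (-4 + f²)² (c(f) = -2 + (f² - 4)² = -2 + (-4 + f²)²)
√(c(9) + 423) = √((-2 + (-4 + 9²)²) + 423) = √((-2 + (-4 + 81)²) + 423) = √((-2 + 77²) + 423) = √((-2 + 5929) + 423) = √(5927 + 423) = √6350 = 5*√254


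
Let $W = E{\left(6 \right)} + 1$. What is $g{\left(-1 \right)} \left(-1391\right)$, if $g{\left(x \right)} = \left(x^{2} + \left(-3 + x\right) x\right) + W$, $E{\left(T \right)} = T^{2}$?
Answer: $-58422$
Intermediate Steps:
$W = 37$ ($W = 6^{2} + 1 = 36 + 1 = 37$)
$g{\left(x \right)} = 37 + x^{2} + x \left(-3 + x\right)$ ($g{\left(x \right)} = \left(x^{2} + \left(-3 + x\right) x\right) + 37 = \left(x^{2} + x \left(-3 + x\right)\right) + 37 = 37 + x^{2} + x \left(-3 + x\right)$)
$g{\left(-1 \right)} \left(-1391\right) = \left(37 - -3 + 2 \left(-1\right)^{2}\right) \left(-1391\right) = \left(37 + 3 + 2 \cdot 1\right) \left(-1391\right) = \left(37 + 3 + 2\right) \left(-1391\right) = 42 \left(-1391\right) = -58422$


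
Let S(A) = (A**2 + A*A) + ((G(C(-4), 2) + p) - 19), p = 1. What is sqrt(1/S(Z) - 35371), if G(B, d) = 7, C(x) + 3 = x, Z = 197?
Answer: 2*I*sqrt(5917613935277)/25869 ≈ 188.07*I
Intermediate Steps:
C(x) = -3 + x
S(A) = -11 + 2*A**2 (S(A) = (A**2 + A*A) + ((7 + 1) - 19) = (A**2 + A**2) + (8 - 19) = 2*A**2 - 11 = -11 + 2*A**2)
sqrt(1/S(Z) - 35371) = sqrt(1/(-11 + 2*197**2) - 35371) = sqrt(1/(-11 + 2*38809) - 35371) = sqrt(1/(-11 + 77618) - 35371) = sqrt(1/77607 - 35371) = sqrt(-2745037196/77607) = 2*I*sqrt(5917613935277)/25869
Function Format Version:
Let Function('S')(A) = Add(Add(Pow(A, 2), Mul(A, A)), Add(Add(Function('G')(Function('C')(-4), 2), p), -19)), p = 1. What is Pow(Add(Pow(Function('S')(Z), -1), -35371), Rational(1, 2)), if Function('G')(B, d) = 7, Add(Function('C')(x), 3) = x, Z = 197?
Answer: Mul(Rational(2, 25869), I, Pow(5917613935277, Rational(1, 2))) ≈ Mul(188.07, I)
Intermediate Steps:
Function('C')(x) = Add(-3, x)
Function('S')(A) = Add(-11, Mul(2, Pow(A, 2))) (Function('S')(A) = Add(Add(Pow(A, 2), Mul(A, A)), Add(Add(7, 1), -19)) = Add(Add(Pow(A, 2), Pow(A, 2)), Add(8, -19)) = Add(Mul(2, Pow(A, 2)), -11) = Add(-11, Mul(2, Pow(A, 2))))
Pow(Add(Pow(Function('S')(Z), -1), -35371), Rational(1, 2)) = Pow(Add(Pow(Add(-11, Mul(2, Pow(197, 2))), -1), -35371), Rational(1, 2)) = Pow(Add(Pow(Add(-11, Mul(2, 38809)), -1), -35371), Rational(1, 2)) = Pow(Add(Pow(Add(-11, 77618), -1), -35371), Rational(1, 2)) = Pow(Add(Pow(77607, -1), -35371), Rational(1, 2)) = Pow(Add(Rational(1, 77607), -35371), Rational(1, 2)) = Pow(Rational(-2745037196, 77607), Rational(1, 2)) = Mul(Rational(2, 25869), I, Pow(5917613935277, Rational(1, 2)))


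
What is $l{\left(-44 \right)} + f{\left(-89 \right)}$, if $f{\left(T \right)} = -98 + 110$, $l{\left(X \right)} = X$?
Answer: $-32$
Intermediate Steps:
$f{\left(T \right)} = 12$
$l{\left(-44 \right)} + f{\left(-89 \right)} = -44 + 12 = -32$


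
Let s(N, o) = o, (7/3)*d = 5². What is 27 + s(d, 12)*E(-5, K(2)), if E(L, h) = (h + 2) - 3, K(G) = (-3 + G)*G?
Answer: -9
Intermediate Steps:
K(G) = G*(-3 + G)
d = 75/7 (d = (3/7)*5² = (3/7)*25 = 75/7 ≈ 10.714)
E(L, h) = -1 + h (E(L, h) = (2 + h) - 3 = -1 + h)
27 + s(d, 12)*E(-5, K(2)) = 27 + 12*(-1 + 2*(-3 + 2)) = 27 + 12*(-1 + 2*(-1)) = 27 + 12*(-1 - 2) = 27 + 12*(-3) = 27 - 36 = -9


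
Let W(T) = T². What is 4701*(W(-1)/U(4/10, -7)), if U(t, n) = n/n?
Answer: 4701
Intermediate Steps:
U(t, n) = 1
4701*(W(-1)/U(4/10, -7)) = 4701*((-1)²/1) = 4701*(1*1) = 4701*1 = 4701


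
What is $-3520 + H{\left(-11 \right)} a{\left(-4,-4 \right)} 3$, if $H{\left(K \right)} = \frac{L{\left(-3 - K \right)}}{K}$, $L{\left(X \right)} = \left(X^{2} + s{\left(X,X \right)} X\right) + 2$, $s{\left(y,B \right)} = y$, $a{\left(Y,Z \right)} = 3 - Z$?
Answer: $- \frac{41450}{11} \approx -3768.2$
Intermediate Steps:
$L{\left(X \right)} = 2 + 2 X^{2}$ ($L{\left(X \right)} = \left(X^{2} + X X\right) + 2 = \left(X^{2} + X^{2}\right) + 2 = 2 X^{2} + 2 = 2 + 2 X^{2}$)
$H{\left(K \right)} = \frac{2 + 2 \left(-3 - K\right)^{2}}{K}$
$-3520 + H{\left(-11 \right)} a{\left(-4,-4 \right)} 3 = -3520 + \frac{2 \left(1 + \left(3 - 11\right)^{2}\right)}{-11} \left(3 - -4\right) 3 = -3520 + 2 \left(- \frac{1}{11}\right) \left(1 + \left(-8\right)^{2}\right) \left(3 + 4\right) 3 = -3520 + 2 \left(- \frac{1}{11}\right) \left(1 + 64\right) 7 \cdot 3 = -3520 + 2 \left(- \frac{1}{11}\right) 65 \cdot 21 = -3520 - \frac{2730}{11} = - \frac{41450}{11}$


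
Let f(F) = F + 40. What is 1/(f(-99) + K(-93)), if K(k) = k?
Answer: -1/152 ≈ -0.0065789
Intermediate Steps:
f(F) = 40 + F
1/(f(-99) + K(-93)) = 1/((40 - 99) - 93) = 1/(-59 - 93) = 1/(-152) = -1/152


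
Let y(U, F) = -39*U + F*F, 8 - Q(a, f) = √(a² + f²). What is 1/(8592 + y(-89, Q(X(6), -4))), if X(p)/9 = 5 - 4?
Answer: 191/2334396 + √97/9337584 ≈ 8.2875e-5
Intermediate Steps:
X(p) = 9 (X(p) = 9*(5 - 4) = 9*1 = 9)
Q(a, f) = 8 - √(a² + f²)
y(U, F) = F² - 39*U (y(U, F) = -39*U + F² = F² - 39*U)
1/(8592 + y(-89, Q(X(6), -4))) = 1/(8592 + ((8 - √(9² + (-4)²))² - 39*(-89))) = 1/(8592 + ((8 - √(81 + 16))² + 3471)) = 1/(8592 + ((8 - √97)² + 3471)) = 1/(8592 + (3471 + (8 - √97)²)) = 1/(12063 + (8 - √97)²)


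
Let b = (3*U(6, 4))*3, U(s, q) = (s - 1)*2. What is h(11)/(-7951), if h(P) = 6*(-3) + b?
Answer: -72/7951 ≈ -0.0090555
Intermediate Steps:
U(s, q) = -2 + 2*s (U(s, q) = (-1 + s)*2 = -2 + 2*s)
b = 90 (b = (3*(-2 + 2*6))*3 = (3*(-2 + 12))*3 = (3*10)*3 = 30*3 = 90)
h(P) = 72 (h(P) = 6*(-3) + 90 = -18 + 90 = 72)
h(11)/(-7951) = 72/(-7951) = 72*(-1/7951) = -72/7951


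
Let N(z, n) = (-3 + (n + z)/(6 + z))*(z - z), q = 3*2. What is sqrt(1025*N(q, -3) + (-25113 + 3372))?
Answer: I*sqrt(21741) ≈ 147.45*I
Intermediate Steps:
q = 6
N(z, n) = 0 (N(z, n) = (-3 + (n + z)/(6 + z))*0 = 0)
sqrt(1025*N(q, -3) + (-25113 + 3372)) = sqrt(1025*0 + (-25113 + 3372)) = sqrt(0 - 21741) = sqrt(-21741) = I*sqrt(21741)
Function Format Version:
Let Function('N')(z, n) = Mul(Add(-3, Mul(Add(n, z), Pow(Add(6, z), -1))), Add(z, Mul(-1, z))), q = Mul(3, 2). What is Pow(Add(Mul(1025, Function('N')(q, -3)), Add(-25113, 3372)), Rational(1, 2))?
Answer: Mul(I, Pow(21741, Rational(1, 2))) ≈ Mul(147.45, I)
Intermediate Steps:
q = 6
Function('N')(z, n) = 0 (Function('N')(z, n) = Mul(Add(-3, Mul(Pow(Add(6, z), -1), Add(n, z))), 0) = 0)
Pow(Add(Mul(1025, Function('N')(q, -3)), Add(-25113, 3372)), Rational(1, 2)) = Pow(Add(Mul(1025, 0), Add(-25113, 3372)), Rational(1, 2)) = Pow(Add(0, -21741), Rational(1, 2)) = Pow(-21741, Rational(1, 2)) = Mul(I, Pow(21741, Rational(1, 2)))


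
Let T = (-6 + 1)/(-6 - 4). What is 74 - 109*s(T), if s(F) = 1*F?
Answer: 39/2 ≈ 19.500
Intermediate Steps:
T = ½ (T = -5/(-10) = -5*(-⅒) = ½ ≈ 0.50000)
s(F) = F
74 - 109*s(T) = 74 - 109*½ = 74 - 109/2 = 39/2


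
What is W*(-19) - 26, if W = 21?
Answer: -425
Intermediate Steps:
W*(-19) - 26 = 21*(-19) - 26 = -399 - 26 = -425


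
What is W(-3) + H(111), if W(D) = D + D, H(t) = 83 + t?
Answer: 188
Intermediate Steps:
W(D) = 2*D
W(-3) + H(111) = 2*(-3) + (83 + 111) = -6 + 194 = 188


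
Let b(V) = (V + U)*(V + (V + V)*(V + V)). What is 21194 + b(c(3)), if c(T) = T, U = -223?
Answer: 12614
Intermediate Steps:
b(V) = (-223 + V)*(V + 4*V²) (b(V) = (V - 223)*(V + (V + V)*(V + V)) = (-223 + V)*(V + (2*V)*(2*V)) = (-223 + V)*(V + 4*V²))
21194 + b(c(3)) = 21194 + 3*(-223 - 891*3 + 4*3²) = 21194 + 3*(-223 - 2673 + 4*9) = 21194 + 3*(-223 - 2673 + 36) = 21194 + 3*(-2860) = 21194 - 8580 = 12614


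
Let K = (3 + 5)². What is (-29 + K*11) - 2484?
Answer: -1809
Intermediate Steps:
K = 64 (K = 8² = 64)
(-29 + K*11) - 2484 = (-29 + 64*11) - 2484 = (-29 + 704) - 2484 = 675 - 2484 = -1809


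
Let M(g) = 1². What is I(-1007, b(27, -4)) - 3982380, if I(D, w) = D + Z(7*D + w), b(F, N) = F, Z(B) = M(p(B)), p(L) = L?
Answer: -3983386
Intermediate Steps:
M(g) = 1
Z(B) = 1
I(D, w) = 1 + D (I(D, w) = D + 1 = 1 + D)
I(-1007, b(27, -4)) - 3982380 = (1 - 1007) - 3982380 = -1006 - 3982380 = -3983386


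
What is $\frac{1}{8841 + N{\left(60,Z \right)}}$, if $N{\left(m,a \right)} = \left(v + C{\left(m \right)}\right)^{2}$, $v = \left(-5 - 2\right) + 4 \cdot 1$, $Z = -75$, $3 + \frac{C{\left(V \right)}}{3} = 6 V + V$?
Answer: $\frac{1}{1566345} \approx 6.3843 \cdot 10^{-7}$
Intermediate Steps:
$C{\left(V \right)} = -9 + 21 V$ ($C{\left(V \right)} = -9 + 3 \left(6 V + V\right) = -9 + 3 \cdot 7 V = -9 + 21 V$)
$v = -3$ ($v = -7 + 4 = -3$)
$N{\left(m,a \right)} = \left(-12 + 21 m\right)^{2}$ ($N{\left(m,a \right)} = \left(-3 + \left(-9 + 21 m\right)\right)^{2} = \left(-12 + 21 m\right)^{2}$)
$\frac{1}{8841 + N{\left(60,Z \right)}} = \frac{1}{8841 + 9 \left(-4 + 7 \cdot 60\right)^{2}} = \frac{1}{8841 + 9 \left(-4 + 420\right)^{2}} = \frac{1}{8841 + 9 \cdot 416^{2}} = \frac{1}{8841 + 9 \cdot 173056} = \frac{1}{8841 + 1557504} = \frac{1}{1566345}$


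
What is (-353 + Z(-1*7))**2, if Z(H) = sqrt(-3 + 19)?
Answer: 121801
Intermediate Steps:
Z(H) = 4 (Z(H) = sqrt(16) = 4)
(-353 + Z(-1*7))**2 = (-353 + 4)**2 = (-349)**2 = 121801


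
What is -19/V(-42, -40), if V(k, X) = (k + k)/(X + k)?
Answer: -779/42 ≈ -18.548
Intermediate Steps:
V(k, X) = 2*k/(X + k) (V(k, X) = (2*k)/(X + k) = 2*k/(X + k))
-19/V(-42, -40) = -19/(2*(-42)/(-40 - 42)) = -19/(2*(-42)/(-82)) = -19/(2*(-42)*(-1/82)) = -19/(42/41) = (41/42)*(-19) = -779/42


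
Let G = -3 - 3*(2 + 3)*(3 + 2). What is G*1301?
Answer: -101478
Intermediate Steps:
G = -78 (G = -3 - 15*5 = -3 - 3*25 = -3 - 75 = -78)
G*1301 = -78*1301 = -101478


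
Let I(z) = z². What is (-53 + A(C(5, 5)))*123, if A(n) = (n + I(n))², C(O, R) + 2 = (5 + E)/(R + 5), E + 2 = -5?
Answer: -3538587/625 ≈ -5661.7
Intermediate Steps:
E = -7 (E = -2 - 5 = -7)
C(O, R) = -2 - 2/(5 + R) (C(O, R) = -2 + (5 - 7)/(R + 5) = -2 - 2/(5 + R))
A(n) = (n + n²)²
(-53 + A(C(5, 5)))*123 = (-53 + (2*(-6 - 1*5)/(5 + 5))²*(1 + 2*(-6 - 1*5)/(5 + 5))²)*123 = (-53 + (2*(-6 - 5)/10)²*(1 + 2*(-6 - 5)/10)²)*123 = (-53 + (2*(⅒)*(-11))²*(1 + 2*(⅒)*(-11))²)*123 = (-53 + (-11/5)²*(1 - 11/5)²)*123 = (-53 + 121*(-6/5)²/25)*123 = (-53 + (121/25)*(36/25))*123 = (-53 + 4356/625)*123 = -28769/625*123 = -3538587/625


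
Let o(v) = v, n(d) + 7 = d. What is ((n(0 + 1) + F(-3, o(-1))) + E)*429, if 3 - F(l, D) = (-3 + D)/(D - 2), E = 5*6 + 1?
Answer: 11440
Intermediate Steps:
n(d) = -7 + d
E = 31 (E = 30 + 1 = 31)
F(l, D) = 3 - (-3 + D)/(-2 + D) (F(l, D) = 3 - (-3 + D)/(D - 2) = 3 - (-3 + D)/(-2 + D))
((n(0 + 1) + F(-3, o(-1))) + E)*429 = (((-7 + (0 + 1)) + (-3 + 2*(-1))/(-2 - 1)) + 31)*429 = (((-7 + 1) + (-3 - 2)/(-3)) + 31)*429 = ((-6 - ⅓*(-5)) + 31)*429 = ((-6 + 5/3) + 31)*429 = (-13/3 + 31)*429 = (80/3)*429 = 11440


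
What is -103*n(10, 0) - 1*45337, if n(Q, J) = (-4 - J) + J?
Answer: -44925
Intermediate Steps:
n(Q, J) = -4
-103*n(10, 0) - 1*45337 = -103*(-4) - 1*45337 = 412 - 45337 = -44925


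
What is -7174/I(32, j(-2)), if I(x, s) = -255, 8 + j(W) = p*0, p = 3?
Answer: 422/15 ≈ 28.133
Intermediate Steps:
j(W) = -8 (j(W) = -8 + 3*0 = -8 + 0 = -8)
-7174/I(32, j(-2)) = -7174/(-255) = -7174*(-1/255) = 422/15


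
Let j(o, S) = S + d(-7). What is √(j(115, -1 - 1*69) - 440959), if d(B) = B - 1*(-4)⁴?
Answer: 2*I*√110323 ≈ 664.3*I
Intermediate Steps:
d(B) = -256 + B (d(B) = B - 1*256 = B - 256 = -256 + B)
j(o, S) = -263 + S (j(o, S) = S + (-256 - 7) = S - 263 = -263 + S)
√(j(115, -1 - 1*69) - 440959) = √((-263 + (-1 - 1*69)) - 440959) = √((-263 + (-1 - 69)) - 440959) = √((-263 - 70) - 440959) = √(-333 - 440959) = √(-441292) = 2*I*√110323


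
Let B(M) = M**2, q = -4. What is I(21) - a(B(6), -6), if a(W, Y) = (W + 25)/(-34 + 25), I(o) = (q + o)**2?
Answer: 2662/9 ≈ 295.78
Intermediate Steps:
I(o) = (-4 + o)**2
a(W, Y) = -25/9 - W/9 (a(W, Y) = (25 + W)/(-9) = (25 + W)*(-1/9) = -25/9 - W/9)
I(21) - a(B(6), -6) = (-4 + 21)**2 - (-25/9 - 1/9*6**2) = 17**2 - (-25/9 - 1/9*36) = 289 - (-25/9 - 4) = 289 - 1*(-61/9) = 289 + 61/9 = 2662/9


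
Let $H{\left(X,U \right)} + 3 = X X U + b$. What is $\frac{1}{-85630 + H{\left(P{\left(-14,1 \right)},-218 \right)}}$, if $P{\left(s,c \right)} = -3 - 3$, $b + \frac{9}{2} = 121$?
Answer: $- \frac{2}{186729} \approx -1.0711 \cdot 10^{-5}$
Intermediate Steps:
$b = \frac{233}{2}$ ($b = - \frac{9}{2} + 121 = \frac{233}{2} \approx 116.5$)
$P{\left(s,c \right)} = -6$
$H{\left(X,U \right)} = \frac{227}{2} + U X^{2}$ ($H{\left(X,U \right)} = -3 + \left(X X U + \frac{233}{2}\right) = -3 + \left(X^{2} U + \frac{233}{2}\right) = -3 + \left(U X^{2} + \frac{233}{2}\right) = -3 + \left(\frac{233}{2} + U X^{2}\right) = \frac{227}{2} + U X^{2}$)
$\frac{1}{-85630 + H{\left(P{\left(-14,1 \right)},-218 \right)}} = \frac{1}{-85630 + \left(\frac{227}{2} - 218 \left(-6\right)^{2}\right)} = \frac{1}{-85630 + \left(\frac{227}{2} - 7848\right)} = \frac{1}{-85630 - \frac{15469}{2}} = \frac{1}{- \frac{186729}{2}} = - \frac{2}{186729}$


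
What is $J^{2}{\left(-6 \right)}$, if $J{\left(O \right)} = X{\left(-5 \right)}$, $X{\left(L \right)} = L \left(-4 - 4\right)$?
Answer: $1600$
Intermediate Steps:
$X{\left(L \right)} = - 8 L$ ($X{\left(L \right)} = L \left(-4 - 4\right) = L \left(-8\right) = - 8 L$)
$J{\left(O \right)} = 40$ ($J{\left(O \right)} = \left(-8\right) \left(-5\right) = 40$)
$J^{2}{\left(-6 \right)} = 40^{2} = 1600$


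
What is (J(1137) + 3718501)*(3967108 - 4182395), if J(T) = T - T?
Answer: -800544924787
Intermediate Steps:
J(T) = 0
(J(1137) + 3718501)*(3967108 - 4182395) = (0 + 3718501)*(3967108 - 4182395) = 3718501*(-215287) = -800544924787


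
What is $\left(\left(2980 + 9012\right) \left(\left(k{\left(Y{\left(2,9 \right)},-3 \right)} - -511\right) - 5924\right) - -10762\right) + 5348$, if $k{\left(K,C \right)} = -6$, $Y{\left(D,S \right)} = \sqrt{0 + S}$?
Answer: $-64968538$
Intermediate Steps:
$Y{\left(D,S \right)} = \sqrt{S}$
$\left(\left(2980 + 9012\right) \left(\left(k{\left(Y{\left(2,9 \right)},-3 \right)} - -511\right) - 5924\right) - -10762\right) + 5348 = \left(\left(2980 + 9012\right) \left(\left(-6 - -511\right) - 5924\right) - -10762\right) + 5348 = \left(11992 \left(\left(-6 + 511\right) - 5924\right) + 10762\right) + 5348 = \left(11992 \left(505 - 5924\right) + 10762\right) + 5348 = \left(11992 \left(-5419\right) + 10762\right) + 5348 = \left(-64984648 + 10762\right) + 5348 = -64973886 + 5348 = -64968538$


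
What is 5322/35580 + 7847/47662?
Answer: 22202226/70658915 ≈ 0.31422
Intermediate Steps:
5322/35580 + 7847/47662 = 5322*(1/35580) + 7847*(1/47662) = 887/5930 + 7847/47662 = 22202226/70658915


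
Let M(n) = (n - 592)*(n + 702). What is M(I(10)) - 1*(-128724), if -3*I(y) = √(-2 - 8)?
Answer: -2581750/9 - 110*I*√10/3 ≈ -2.8686e+5 - 115.95*I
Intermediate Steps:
I(y) = -I*√10/3 (I(y) = -√(-2 - 8)/3 = -I*√10/3)
M(n) = (-592 + n)*(702 + n)
M(I(10)) - 1*(-128724) = (-415584 + (-I*√10/3)² + 110*(-I*√10/3)) - 1*(-128724) = (-415584 - 10/9 - 110*I*√10/3) + 128724 = (-3740266/9 - 110*I*√10/3) + 128724 = -2581750/9 - 110*I*√10/3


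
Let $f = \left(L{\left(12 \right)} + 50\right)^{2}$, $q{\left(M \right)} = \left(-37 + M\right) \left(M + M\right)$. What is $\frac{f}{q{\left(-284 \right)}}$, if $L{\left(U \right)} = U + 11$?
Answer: $\frac{5329}{182328} \approx 0.029228$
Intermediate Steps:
$L{\left(U \right)} = 11 + U$
$q{\left(M \right)} = 2 M \left(-37 + M\right)$ ($q{\left(M \right)} = \left(-37 + M\right) 2 M = 2 M \left(-37 + M\right)$)
$f = 5329$ ($f = \left(\left(11 + 12\right) + 50\right)^{2} = \left(23 + 50\right)^{2} = 73^{2} = 5329$)
$\frac{f}{q{\left(-284 \right)}} = \frac{5329}{2 \left(-284\right) \left(-37 - 284\right)} = \frac{5329}{2 \left(-284\right) \left(-321\right)} = \frac{5329}{182328}$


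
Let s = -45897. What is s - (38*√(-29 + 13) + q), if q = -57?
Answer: -45840 - 152*I ≈ -45840.0 - 152.0*I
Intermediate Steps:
s - (38*√(-29 + 13) + q) = -45897 - (38*√(-29 + 13) - 57) = -45897 - (38*√(-16) - 57) = -45897 - (38*(4*I) - 57) = -45897 - (152*I - 57) = -45897 - (-57 + 152*I) = -45897 + (57 - 152*I) = -45840 - 152*I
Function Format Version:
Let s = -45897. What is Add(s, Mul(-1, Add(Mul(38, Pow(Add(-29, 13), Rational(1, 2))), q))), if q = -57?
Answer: Add(-45840, Mul(-152, I)) ≈ Add(-45840., Mul(-152.00, I))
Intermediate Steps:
Add(s, Mul(-1, Add(Mul(38, Pow(Add(-29, 13), Rational(1, 2))), q))) = Add(-45897, Mul(-1, Add(Mul(38, Pow(Add(-29, 13), Rational(1, 2))), -57))) = Add(-45897, Mul(-1, Add(Mul(38, Pow(-16, Rational(1, 2))), -57))) = Add(-45897, Mul(-1, Add(Mul(38, Mul(4, I)), -57))) = Add(-45897, Mul(-1, Add(Mul(152, I), -57))) = Add(-45897, Mul(-1, Add(-57, Mul(152, I)))) = Add(-45897, Add(57, Mul(-152, I))) = Add(-45840, Mul(-152, I))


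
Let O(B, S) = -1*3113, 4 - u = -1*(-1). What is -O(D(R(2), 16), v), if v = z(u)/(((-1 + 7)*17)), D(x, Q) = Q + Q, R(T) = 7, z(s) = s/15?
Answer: 3113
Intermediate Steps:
u = 3 (u = 4 - (-1)*(-1) = 4 - 1*1 = 4 - 1 = 3)
z(s) = s/15 (z(s) = s*(1/15) = s/15)
D(x, Q) = 2*Q
v = 1/510 (v = ((1/15)*3)/(((-1 + 7)*17)) = 1/(5*((6*17))) = (⅕)/102 = (⅕)*(1/102) = 1/510 ≈ 0.0019608)
O(B, S) = -3113
-O(D(R(2), 16), v) = -1*(-3113) = 3113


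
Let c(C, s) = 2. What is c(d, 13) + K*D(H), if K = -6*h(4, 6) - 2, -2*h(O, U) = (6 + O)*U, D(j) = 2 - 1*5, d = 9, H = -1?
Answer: -532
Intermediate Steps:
D(j) = -3 (D(j) = 2 - 5 = -3)
h(O, U) = -U*(6 + O)/2 (h(O, U) = -(6 + O)*U/2 = -U*(6 + O)/2)
K = 178 (K = -(-3)*6*(6 + 4) - 2 = -(-3)*6*10 - 2 = -6*(-30) - 2 = 180 - 2 = 178)
c(d, 13) + K*D(H) = 2 + 178*(-3) = 2 - 534 = -532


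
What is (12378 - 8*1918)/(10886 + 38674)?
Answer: -1483/24780 ≈ -0.059847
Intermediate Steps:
(12378 - 8*1918)/(10886 + 38674) = (12378 - 15344)/49560 = -2966*1/49560 = -1483/24780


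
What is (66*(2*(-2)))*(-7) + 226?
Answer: 2074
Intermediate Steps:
(66*(2*(-2)))*(-7) + 226 = (66*(-4))*(-7) + 226 = -264*(-7) + 226 = 1848 + 226 = 2074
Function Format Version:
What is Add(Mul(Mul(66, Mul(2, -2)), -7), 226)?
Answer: 2074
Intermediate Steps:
Add(Mul(Mul(66, Mul(2, -2)), -7), 226) = Add(Mul(Mul(66, -4), -7), 226) = Add(Mul(-264, -7), 226) = Add(1848, 226) = 2074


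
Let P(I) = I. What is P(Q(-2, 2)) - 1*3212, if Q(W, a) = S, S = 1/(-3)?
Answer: -9637/3 ≈ -3212.3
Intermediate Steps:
S = -⅓ ≈ -0.33333
Q(W, a) = -⅓
P(Q(-2, 2)) - 1*3212 = -⅓ - 1*3212 = -⅓ - 3212 = -9637/3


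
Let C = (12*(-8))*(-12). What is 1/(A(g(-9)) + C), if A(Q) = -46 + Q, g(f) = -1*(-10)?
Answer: 1/1116 ≈ 0.00089606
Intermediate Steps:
g(f) = 10
C = 1152 (C = -96*(-12) = 1152)
1/(A(g(-9)) + C) = 1/((-46 + 10) + 1152) = 1/(-36 + 1152) = 1/1116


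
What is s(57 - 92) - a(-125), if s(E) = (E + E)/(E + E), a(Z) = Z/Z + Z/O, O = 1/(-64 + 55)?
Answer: -1125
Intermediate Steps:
O = -⅑ (O = 1/(-9) = -⅑ ≈ -0.11111)
a(Z) = 1 - 9*Z (a(Z) = Z/Z + Z/(-⅑) = 1 + Z*(-9) = 1 - 9*Z)
s(E) = 1 (s(E) = (2*E)/((2*E)) = (2*E)*(1/(2*E)) = 1)
s(57 - 92) - a(-125) = 1 - (1 - 9*(-125)) = 1 - (1 + 1125) = 1 - 1*1126 = 1 - 1126 = -1125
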